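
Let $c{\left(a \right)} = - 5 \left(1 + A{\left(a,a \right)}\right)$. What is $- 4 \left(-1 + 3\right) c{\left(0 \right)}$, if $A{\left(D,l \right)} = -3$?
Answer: $-80$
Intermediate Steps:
$c{\left(a \right)} = 10$ ($c{\left(a \right)} = - 5 \left(1 - 3\right) = \left(-5\right) \left(-2\right) = 10$)
$- 4 \left(-1 + 3\right) c{\left(0 \right)} = - 4 \left(-1 + 3\right) 10 = \left(-4\right) 2 \cdot 10 = \left(-8\right) 10 = -80$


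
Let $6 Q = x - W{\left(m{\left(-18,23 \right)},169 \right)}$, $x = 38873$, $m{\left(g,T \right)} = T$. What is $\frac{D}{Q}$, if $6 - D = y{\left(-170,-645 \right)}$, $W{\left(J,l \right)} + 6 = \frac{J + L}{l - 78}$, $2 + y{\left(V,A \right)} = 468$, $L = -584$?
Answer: $- \frac{1092}{15385} \approx -0.070978$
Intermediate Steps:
$y{\left(V,A \right)} = 466$ ($y{\left(V,A \right)} = -2 + 468 = 466$)
$W{\left(J,l \right)} = -6 + \frac{-584 + J}{-78 + l}$ ($W{\left(J,l \right)} = -6 + \frac{J - 584}{l - 78} = -6 + \frac{-584 + J}{-78 + l}$)
$D = -460$ ($D = 6 - 466 = -460$)
$Q = \frac{1769275}{273}$ ($Q = \frac{38873 - \frac{-116 + 23 - 1014}{-78 + 169}}{6} = \frac{38873 - \frac{-116 + 23 - 1014}{91}}{6} = \frac{38873 - \frac{1}{91} \left(-1107\right)}{6} = \frac{38873 - - \frac{1107}{91}}{6} = \frac{38873 + \frac{1107}{91}}{6} = \frac{1}{6} \cdot \frac{3538550}{91} = \frac{1769275}{273} \approx 6480.9$)
$\frac{D}{Q} = - \frac{460}{\frac{1769275}{273}} = \left(-460\right) \frac{273}{1769275} = - \frac{1092}{15385}$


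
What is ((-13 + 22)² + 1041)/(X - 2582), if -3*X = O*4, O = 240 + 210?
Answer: -561/1591 ≈ -0.35261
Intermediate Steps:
O = 450
X = -600 (X = -150*4 = -⅓*1800 = -600)
((-13 + 22)² + 1041)/(X - 2582) = ((-13 + 22)² + 1041)/(-600 - 2582) = (9² + 1041)/(-3182) = (81 + 1041)*(-1/3182) = 1122*(-1/3182) = -561/1591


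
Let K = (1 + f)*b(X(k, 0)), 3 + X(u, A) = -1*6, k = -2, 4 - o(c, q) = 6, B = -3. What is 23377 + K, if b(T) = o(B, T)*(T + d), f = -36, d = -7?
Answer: 22257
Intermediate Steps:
o(c, q) = -2 (o(c, q) = 4 - 1*6 = 4 - 6 = -2)
X(u, A) = -9 (X(u, A) = -3 - 1*6 = -3 - 6 = -9)
b(T) = 14 - 2*T (b(T) = -2*(T - 7) = -2*(-7 + T) = 14 - 2*T)
K = -1120 (K = (1 - 36)*(14 - 2*(-9)) = -35*(14 + 18) = -35*32 = -1120)
23377 + K = 23377 - 1120 = 22257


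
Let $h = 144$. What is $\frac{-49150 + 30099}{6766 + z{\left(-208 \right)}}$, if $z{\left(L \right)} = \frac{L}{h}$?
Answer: $- \frac{171459}{60881} \approx -2.8163$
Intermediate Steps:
$z{\left(L \right)} = \frac{L}{144}$
$\frac{-49150 + 30099}{6766 + z{\left(-208 \right)}} = \frac{-49150 + 30099}{6766 + \frac{1}{144} \left(-208\right)} = - \frac{19051}{6766 - \frac{13}{9}} = - \frac{19051}{\frac{60881}{9}} = \left(-19051\right) \frac{9}{60881} = - \frac{171459}{60881}$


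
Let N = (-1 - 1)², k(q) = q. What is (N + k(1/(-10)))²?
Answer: 1521/100 ≈ 15.210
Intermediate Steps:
N = 4 (N = (-2)² = 4)
(N + k(1/(-10)))² = (4 + 1/(-10))² = (4 - ⅒)² = (39/10)² = 1521/100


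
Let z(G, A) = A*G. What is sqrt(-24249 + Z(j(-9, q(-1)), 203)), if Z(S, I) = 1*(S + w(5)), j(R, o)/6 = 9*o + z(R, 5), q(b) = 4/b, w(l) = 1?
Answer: I*sqrt(24734) ≈ 157.27*I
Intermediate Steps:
j(R, o) = 30*R + 54*o (j(R, o) = 6*(9*o + 5*R) = 6*(5*R + 9*o) = 30*R + 54*o)
Z(S, I) = 1 + S (Z(S, I) = 1*(S + 1) = 1*(1 + S) = 1 + S)
sqrt(-24249 + Z(j(-9, q(-1)), 203)) = sqrt(-24249 + (1 + (30*(-9) + 54*(4/(-1))))) = sqrt(-24249 + (1 + (-270 + 54*(4*(-1))))) = sqrt(-24249 + (1 + (-270 + 54*(-4)))) = sqrt(-24249 + (1 + (-270 - 216))) = sqrt(-24249 + (1 - 486)) = sqrt(-24249 - 485) = sqrt(-24734) = I*sqrt(24734)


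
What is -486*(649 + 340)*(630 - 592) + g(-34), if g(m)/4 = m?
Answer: -18264988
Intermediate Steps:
g(m) = 4*m
-486*(649 + 340)*(630 - 592) + g(-34) = -486*(649 + 340)*(630 - 592) + 4*(-34) = -480654*38 - 136 = -486*37582 - 136 = -18264852 - 136 = -18264988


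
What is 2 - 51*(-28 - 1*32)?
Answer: 3062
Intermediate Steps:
2 - 51*(-28 - 1*32) = 2 - 51*(-28 - 32) = 2 - 51*(-60) = 2 + 3060 = 3062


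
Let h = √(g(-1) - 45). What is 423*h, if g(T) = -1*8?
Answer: 423*I*√53 ≈ 3079.5*I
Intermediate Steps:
g(T) = -8
h = I*√53 (h = √(-8 - 45) = √(-53) = I*√53 ≈ 7.2801*I)
423*h = 423*(I*√53) = 423*I*√53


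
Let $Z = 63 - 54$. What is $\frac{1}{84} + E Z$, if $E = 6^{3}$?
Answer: $\frac{163297}{84} \approx 1944.0$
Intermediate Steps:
$E = 216$
$Z = 9$
$\frac{1}{84} + E Z = \frac{1}{84} + 216 \cdot 9 = \frac{1}{84} + 1944 = \frac{163297}{84}$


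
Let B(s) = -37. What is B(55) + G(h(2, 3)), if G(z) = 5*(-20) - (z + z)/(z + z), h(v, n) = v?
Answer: -138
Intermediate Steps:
G(z) = -101 (G(z) = -100 - 2*z/(2*z) = -100 - 2*z*1/(2*z) = -100 - 1*1 = -100 - 1 = -101)
B(55) + G(h(2, 3)) = -37 - 101 = -138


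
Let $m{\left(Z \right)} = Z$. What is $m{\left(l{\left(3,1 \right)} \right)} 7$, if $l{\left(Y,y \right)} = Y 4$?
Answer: $84$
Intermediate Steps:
$l{\left(Y,y \right)} = 4 Y$
$m{\left(l{\left(3,1 \right)} \right)} 7 = 4 \cdot 3 \cdot 7 = 12 \cdot 7 = 84$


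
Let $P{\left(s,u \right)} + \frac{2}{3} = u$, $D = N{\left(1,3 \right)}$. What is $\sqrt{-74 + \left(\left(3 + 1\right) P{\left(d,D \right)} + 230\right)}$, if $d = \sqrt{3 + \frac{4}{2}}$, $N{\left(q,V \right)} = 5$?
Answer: $\frac{2 \sqrt{390}}{3} \approx 13.166$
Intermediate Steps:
$d = \sqrt{5}$ ($d = \sqrt{3 + 4 \cdot \frac{1}{2}} = \sqrt{3 + 2} = \sqrt{5} \approx 2.2361$)
$D = 5$
$P{\left(s,u \right)} = - \frac{2}{3} + u$
$\sqrt{-74 + \left(\left(3 + 1\right) P{\left(d,D \right)} + 230\right)} = \sqrt{-74 + \left(\left(3 + 1\right) \left(- \frac{2}{3} + 5\right) + 230\right)} = \sqrt{-74 + \left(4 \cdot \frac{13}{3} + 230\right)} = \sqrt{-74 + \left(\frac{52}{3} + 230\right)} = \sqrt{-74 + \frac{742}{3}} = \sqrt{\frac{520}{3}} = \frac{2 \sqrt{390}}{3}$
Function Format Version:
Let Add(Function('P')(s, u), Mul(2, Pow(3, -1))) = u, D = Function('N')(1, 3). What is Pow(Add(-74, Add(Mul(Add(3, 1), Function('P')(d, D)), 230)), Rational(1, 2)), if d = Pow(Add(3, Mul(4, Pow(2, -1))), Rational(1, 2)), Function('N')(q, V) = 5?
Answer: Mul(Rational(2, 3), Pow(390, Rational(1, 2))) ≈ 13.166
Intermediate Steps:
d = Pow(5, Rational(1, 2)) (d = Pow(Add(3, Mul(4, Rational(1, 2))), Rational(1, 2)) = Pow(Add(3, 2), Rational(1, 2)) = Pow(5, Rational(1, 2)) ≈ 2.2361)
D = 5
Function('P')(s, u) = Add(Rational(-2, 3), u)
Pow(Add(-74, Add(Mul(Add(3, 1), Function('P')(d, D)), 230)), Rational(1, 2)) = Pow(Add(-74, Add(Mul(Add(3, 1), Add(Rational(-2, 3), 5)), 230)), Rational(1, 2)) = Pow(Add(-74, Add(Mul(4, Rational(13, 3)), 230)), Rational(1, 2)) = Pow(Add(-74, Add(Rational(52, 3), 230)), Rational(1, 2)) = Pow(Add(-74, Rational(742, 3)), Rational(1, 2)) = Pow(Rational(520, 3), Rational(1, 2)) = Mul(Rational(2, 3), Pow(390, Rational(1, 2)))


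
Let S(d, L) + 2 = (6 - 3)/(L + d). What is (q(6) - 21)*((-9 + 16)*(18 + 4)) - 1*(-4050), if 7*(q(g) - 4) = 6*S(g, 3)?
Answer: 1212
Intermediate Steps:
S(d, L) = -2 + 3/(L + d) (S(d, L) = -2 + (6 - 3)/(L + d) = -2 + 3/(L + d))
q(g) = 4 + 6*(-3 - 2*g)/(7*(3 + g)) (q(g) = 4 + (6*((3 - 2*3 - 2*g)/(3 + g)))/7 = 4 + (6*((3 - 6 - 2*g)/(3 + g)))/7 = 4 + (6*((-3 - 2*g)/(3 + g)))/7 = 4 + (6*(-3 - 2*g)/(3 + g))/7 = 4 + 6*(-3 - 2*g)/(7*(3 + g)))
(q(6) - 21)*((-9 + 16)*(18 + 4)) - 1*(-4050) = (2*(33 + 8*6)/(7*(3 + 6)) - 21)*((-9 + 16)*(18 + 4)) - 1*(-4050) = ((2/7)*(33 + 48)/9 - 21)*(7*22) + 4050 = ((2/7)*(1/9)*81 - 21)*154 + 4050 = (18/7 - 21)*154 + 4050 = -129/7*154 + 4050 = -2838 + 4050 = 1212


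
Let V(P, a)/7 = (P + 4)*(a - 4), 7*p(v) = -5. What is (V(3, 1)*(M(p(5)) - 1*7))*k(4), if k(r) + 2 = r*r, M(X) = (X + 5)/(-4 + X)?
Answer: 179046/11 ≈ 16277.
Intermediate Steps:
p(v) = -5/7 (p(v) = (⅐)*(-5) = -5/7)
M(X) = (5 + X)/(-4 + X)
V(P, a) = 7*(-4 + a)*(4 + P) (V(P, a) = 7*((P + 4)*(a - 4)) = 7*((4 + P)*(-4 + a)) = 7*((-4 + a)*(4 + P)) = 7*(-4 + a)*(4 + P))
k(r) = -2 + r² (k(r) = -2 + r*r = -2 + r²)
(V(3, 1)*(M(p(5)) - 1*7))*k(4) = ((-112 - 28*3 + 28*1 + 7*3*1)*((5 - 5/7)/(-4 - 5/7) - 1*7))*(-2 + 4²) = ((-112 - 84 + 28 + 21)*((30/7)/(-33/7) - 7))*(-2 + 16) = -147*(-7/33*30/7 - 7)*14 = -147*(-10/11 - 7)*14 = -147*(-87/11)*14 = (12789/11)*14 = 179046/11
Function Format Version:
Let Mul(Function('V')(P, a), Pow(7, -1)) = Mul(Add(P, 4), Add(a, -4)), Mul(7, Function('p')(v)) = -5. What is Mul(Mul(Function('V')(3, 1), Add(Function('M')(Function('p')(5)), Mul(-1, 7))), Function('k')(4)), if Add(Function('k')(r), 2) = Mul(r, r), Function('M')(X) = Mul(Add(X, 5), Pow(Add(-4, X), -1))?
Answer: Rational(179046, 11) ≈ 16277.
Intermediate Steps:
Function('p')(v) = Rational(-5, 7) (Function('p')(v) = Mul(Rational(1, 7), -5) = Rational(-5, 7))
Function('M')(X) = Mul(Pow(Add(-4, X), -1), Add(5, X)) (Function('M')(X) = Mul(Add(5, X), Pow(Add(-4, X), -1)) = Mul(Pow(Add(-4, X), -1), Add(5, X)))
Function('V')(P, a) = Mul(7, Add(-4, a), Add(4, P)) (Function('V')(P, a) = Mul(7, Mul(Add(P, 4), Add(a, -4))) = Mul(7, Mul(Add(4, P), Add(-4, a))) = Mul(7, Mul(Add(-4, a), Add(4, P))) = Mul(7, Add(-4, a), Add(4, P)))
Function('k')(r) = Add(-2, Pow(r, 2)) (Function('k')(r) = Add(-2, Mul(r, r)) = Add(-2, Pow(r, 2)))
Mul(Mul(Function('V')(3, 1), Add(Function('M')(Function('p')(5)), Mul(-1, 7))), Function('k')(4)) = Mul(Mul(Add(-112, Mul(-28, 3), Mul(28, 1), Mul(7, 3, 1)), Add(Mul(Pow(Add(-4, Rational(-5, 7)), -1), Add(5, Rational(-5, 7))), Mul(-1, 7))), Add(-2, Pow(4, 2))) = Mul(Mul(Add(-112, -84, 28, 21), Add(Mul(Pow(Rational(-33, 7), -1), Rational(30, 7)), -7)), Add(-2, 16)) = Mul(Mul(-147, Add(Mul(Rational(-7, 33), Rational(30, 7)), -7)), 14) = Mul(Mul(-147, Add(Rational(-10, 11), -7)), 14) = Mul(Mul(-147, Rational(-87, 11)), 14) = Mul(Rational(12789, 11), 14) = Rational(179046, 11)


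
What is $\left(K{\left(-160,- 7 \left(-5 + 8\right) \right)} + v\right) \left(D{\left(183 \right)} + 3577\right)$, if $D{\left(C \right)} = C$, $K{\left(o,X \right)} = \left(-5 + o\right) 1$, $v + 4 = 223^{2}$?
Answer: $186345600$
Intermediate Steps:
$v = 49725$ ($v = -4 + 223^{2} = -4 + 49729 = 49725$)
$K{\left(o,X \right)} = -5 + o$
$\left(K{\left(-160,- 7 \left(-5 + 8\right) \right)} + v\right) \left(D{\left(183 \right)} + 3577\right) = \left(\left(-5 - 160\right) + 49725\right) \left(183 + 3577\right) = \left(-165 + 49725\right) 3760 = 49560 \cdot 3760 = 186345600$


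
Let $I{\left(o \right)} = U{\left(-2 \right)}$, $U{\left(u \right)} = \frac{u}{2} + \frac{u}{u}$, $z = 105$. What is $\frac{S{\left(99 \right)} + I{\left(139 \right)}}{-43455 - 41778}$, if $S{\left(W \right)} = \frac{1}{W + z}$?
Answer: $- \frac{1}{17387532} \approx -5.7512 \cdot 10^{-8}$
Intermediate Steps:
$U{\left(u \right)} = 1 + \frac{u}{2}$ ($U{\left(u \right)} = u \frac{1}{2} + 1 = \frac{u}{2} + 1 = 1 + \frac{u}{2}$)
$S{\left(W \right)} = \frac{1}{105 + W}$ ($S{\left(W \right)} = \frac{1}{W + 105} = \frac{1}{105 + W}$)
$I{\left(o \right)} = 0$ ($I{\left(o \right)} = 1 + \frac{1}{2} \left(-2\right) = 1 - 1 = 0$)
$\frac{S{\left(99 \right)} + I{\left(139 \right)}}{-43455 - 41778} = \frac{\frac{1}{105 + 99} + 0}{-43455 - 41778} = \frac{\frac{1}{204} + 0}{-85233} = \left(\frac{1}{204} + 0\right) \left(- \frac{1}{85233}\right) = \frac{1}{204} \left(- \frac{1}{85233}\right) = - \frac{1}{17387532}$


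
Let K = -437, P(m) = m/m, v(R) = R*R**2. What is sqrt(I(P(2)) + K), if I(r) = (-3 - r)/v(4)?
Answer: 3*I*sqrt(777)/4 ≈ 20.906*I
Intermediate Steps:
v(R) = R**3
P(m) = 1
I(r) = -3/64 - r/64 (I(r) = (-3 - r)/(4**3) = (-3 - r)/64 = (-3 - r)*(1/64) = -3/64 - r/64)
sqrt(I(P(2)) + K) = sqrt((-3/64 - 1/64*1) - 437) = sqrt((-3/64 - 1/64) - 437) = sqrt(-1/16 - 437) = sqrt(-6993/16) = 3*I*sqrt(777)/4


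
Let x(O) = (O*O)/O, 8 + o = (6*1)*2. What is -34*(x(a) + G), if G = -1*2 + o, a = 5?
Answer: -238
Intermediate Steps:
o = 4 (o = -8 + (6*1)*2 = -8 + 6*2 = -8 + 12 = 4)
G = 2 (G = -1*2 + 4 = -2 + 4 = 2)
x(O) = O (x(O) = O**2/O = O)
-34*(x(a) + G) = -34*(5 + 2) = -34*7 = -238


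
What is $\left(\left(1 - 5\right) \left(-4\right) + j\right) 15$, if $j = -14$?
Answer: $30$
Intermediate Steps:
$\left(\left(1 - 5\right) \left(-4\right) + j\right) 15 = \left(\left(1 - 5\right) \left(-4\right) - 14\right) 15 = \left(\left(-4\right) \left(-4\right) - 14\right) 15 = \left(16 - 14\right) 15 = 2 \cdot 15 = 30$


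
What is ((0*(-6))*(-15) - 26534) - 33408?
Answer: -59942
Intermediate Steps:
((0*(-6))*(-15) - 26534) - 33408 = (0*(-15) - 26534) - 33408 = (0 - 26534) - 33408 = -26534 - 33408 = -59942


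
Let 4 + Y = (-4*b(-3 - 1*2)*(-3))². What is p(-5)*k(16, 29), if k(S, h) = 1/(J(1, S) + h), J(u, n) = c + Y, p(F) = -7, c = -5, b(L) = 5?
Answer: -7/3620 ≈ -0.0019337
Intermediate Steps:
Y = 3596 (Y = -4 + (-4*5*(-3))² = -4 + (-20*(-3))² = -4 + 60² = -4 + 3600 = 3596)
J(u, n) = 3591 (J(u, n) = -5 + 3596 = 3591)
k(S, h) = 1/(3591 + h)
p(-5)*k(16, 29) = -7/(3591 + 29) = -7/3620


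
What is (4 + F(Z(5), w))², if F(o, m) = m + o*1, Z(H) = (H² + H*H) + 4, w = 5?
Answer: 3969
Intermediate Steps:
Z(H) = 4 + 2*H² (Z(H) = (H² + H²) + 4 = 2*H² + 4 = 4 + 2*H²)
F(o, m) = m + o
(4 + F(Z(5), w))² = (4 + (5 + (4 + 2*5²)))² = (4 + (5 + (4 + 2*25)))² = (4 + (5 + (4 + 50)))² = (4 + (5 + 54))² = (4 + 59)² = 63² = 3969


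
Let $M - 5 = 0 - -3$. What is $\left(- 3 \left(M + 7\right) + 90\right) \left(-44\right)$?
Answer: $-1980$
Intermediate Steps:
$M = 8$ ($M = 5 + \left(0 - -3\right) = 5 + \left(0 + 3\right) = 5 + 3 = 8$)
$\left(- 3 \left(M + 7\right) + 90\right) \left(-44\right) = \left(- 3 \left(8 + 7\right) + 90\right) \left(-44\right) = \left(\left(-3\right) 15 + 90\right) \left(-44\right) = \left(-45 + 90\right) \left(-44\right) = 45 \left(-44\right) = -1980$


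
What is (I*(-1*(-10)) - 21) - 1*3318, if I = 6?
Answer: -3279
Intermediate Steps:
(I*(-1*(-10)) - 21) - 1*3318 = (6*(-1*(-10)) - 21) - 1*3318 = (6*10 - 21) - 3318 = (60 - 21) - 3318 = 39 - 3318 = -3279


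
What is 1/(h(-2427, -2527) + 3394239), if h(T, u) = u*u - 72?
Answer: 1/9779896 ≈ 1.0225e-7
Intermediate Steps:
h(T, u) = -72 + u**2 (h(T, u) = u**2 - 72 = -72 + u**2)
1/(h(-2427, -2527) + 3394239) = 1/((-72 + (-2527)**2) + 3394239) = 1/((-72 + 6385729) + 3394239) = 1/(6385657 + 3394239) = 1/9779896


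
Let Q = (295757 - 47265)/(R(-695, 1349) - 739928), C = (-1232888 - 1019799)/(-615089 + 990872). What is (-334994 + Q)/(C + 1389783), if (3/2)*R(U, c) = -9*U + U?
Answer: -69509514719356059/288371218224922732 ≈ -0.24104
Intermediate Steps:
R(U, c) = -16*U/3 (R(U, c) = 2*(-9*U + U)/3 = 2*(-8*U)/3 = -16*U/3)
C = -2252687/375783 ≈ -5.9947
Q = -186369/552166 (Q = (295757 - 47265)/(-16/3*(-695) - 739928) = 248492/(11120/3 - 739928) = 248492/(-2208664/3) = 248492*(-3/2208664) = -186369/552166 ≈ -0.33752)
(-334994 + Q)/(C + 1389783) = (-334994 - 186369/552166)/(-2252687/375783 + 1389783) = -184972483373/(552166*522254572402/375783) = -184972483373/552166*375783/522254572402 = -69509514719356059/288371218224922732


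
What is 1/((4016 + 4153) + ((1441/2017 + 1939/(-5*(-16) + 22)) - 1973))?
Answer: 205734/1278785809 ≈ 0.00016088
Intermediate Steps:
1/((4016 + 4153) + ((1441/2017 + 1939/(-5*(-16) + 22)) - 1973)) = 1/(8169 + ((1441*(1/2017) + 1939/(80 + 22)) - 1973)) = 1/(8169 + ((1441/2017 + 1939/102) - 1973)) = 1/(8169 + (4057945/205734 - 1973)) = 1/(8169 - 401855237/205734) = 1/(1278785809/205734) = 205734/1278785809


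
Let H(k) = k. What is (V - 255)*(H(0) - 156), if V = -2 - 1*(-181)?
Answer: 11856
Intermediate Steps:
V = 179 (V = -2 + 181 = 179)
(V - 255)*(H(0) - 156) = (179 - 255)*(0 - 156) = -76*(-156) = 11856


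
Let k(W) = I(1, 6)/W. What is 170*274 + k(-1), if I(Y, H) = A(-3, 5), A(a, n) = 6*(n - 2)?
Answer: 46562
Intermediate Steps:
A(a, n) = -12 + 6*n (A(a, n) = 6*(-2 + n) = -12 + 6*n)
I(Y, H) = 18 (I(Y, H) = -12 + 6*5 = -12 + 30 = 18)
k(W) = 18/W
170*274 + k(-1) = 170*274 + 18/(-1) = 46580 + 18*(-1) = 46580 - 18 = 46562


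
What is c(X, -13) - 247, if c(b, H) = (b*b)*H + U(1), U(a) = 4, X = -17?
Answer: -4000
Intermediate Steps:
c(b, H) = 4 + H*b² (c(b, H) = (b*b)*H + 4 = b²*H + 4 = H*b² + 4 = 4 + H*b²)
c(X, -13) - 247 = (4 - 13*(-17)²) - 247 = (4 - 13*289) - 247 = (4 - 3757) - 247 = -3753 - 247 = -4000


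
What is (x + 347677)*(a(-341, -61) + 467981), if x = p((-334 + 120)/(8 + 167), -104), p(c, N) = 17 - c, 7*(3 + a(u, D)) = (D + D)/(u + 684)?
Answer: 68368227777773184/420175 ≈ 1.6271e+11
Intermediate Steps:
a(u, D) = -3 + 2*D/(7*(684 + u)) (a(u, D) = -3 + ((D + D)/(u + 684))/7 = -3 + ((2*D)/(684 + u))/7 = -3 + (2*D/(684 + u))/7 = -3 + 2*D/(7*(684 + u)))
x = 3189/175 (x = 17 - (-334 + 120)/(8 + 167) = 17 - (-214)/175 = 17 - 1*(-214/175) = 17 + 214/175 = 3189/175 ≈ 18.223)
(x + 347677)*(a(-341, -61) + 467981) = (3189/175 + 347677)*((-14364 - 21*(-341) + 2*(-61))/(7*(684 - 341)) + 467981) = 60846664*((1/7)*(-14364 + 7161 - 122)/343 + 467981)/175 = 60846664*((1/7)*(1/343)*(-7325) + 467981)/175 = 60846664*(-7325/2401 + 467981)/175 = (60846664/175)*(1123615056/2401) = 68368227777773184/420175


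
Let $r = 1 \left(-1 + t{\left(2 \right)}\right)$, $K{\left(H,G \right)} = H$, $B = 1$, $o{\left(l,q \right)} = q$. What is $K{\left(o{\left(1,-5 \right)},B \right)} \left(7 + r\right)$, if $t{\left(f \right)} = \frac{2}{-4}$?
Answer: $- \frac{55}{2} \approx -27.5$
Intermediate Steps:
$t{\left(f \right)} = - \frac{1}{2}$ ($t{\left(f \right)} = 2 \left(- \frac{1}{4}\right) = - \frac{1}{2}$)
$r = - \frac{3}{2}$ ($r = 1 \left(-1 - \frac{1}{2}\right) = 1 \left(- \frac{3}{2}\right) = - \frac{3}{2} \approx -1.5$)
$K{\left(o{\left(1,-5 \right)},B \right)} \left(7 + r\right) = - 5 \left(7 - \frac{3}{2}\right) = \left(-5\right) \frac{11}{2} = - \frac{55}{2}$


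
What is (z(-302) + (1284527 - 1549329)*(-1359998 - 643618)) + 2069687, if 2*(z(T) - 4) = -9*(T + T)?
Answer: 530563596441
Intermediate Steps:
z(T) = 4 - 9*T (z(T) = 4 + (-9*(T + T))/2 = 4 + (-18*T)/2 = 4 - 9*T)
(z(-302) + (1284527 - 1549329)*(-1359998 - 643618)) + 2069687 = ((4 - 9*(-302)) + (1284527 - 1549329)*(-1359998 - 643618)) + 2069687 = ((4 + 2718) - 264802*(-2003616)) + 2069687 = (2722 + 530561524032) + 2069687 = 530561526754 + 2069687 = 530563596441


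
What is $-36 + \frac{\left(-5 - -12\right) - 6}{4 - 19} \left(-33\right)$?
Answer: $- \frac{169}{5} \approx -33.8$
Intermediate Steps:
$-36 + \frac{\left(-5 - -12\right) - 6}{4 - 19} \left(-33\right) = -36 + \frac{\left(-5 + 12\right) - 6}{-15} \left(-33\right) = -36 + \left(7 - 6\right) \left(- \frac{1}{15}\right) \left(-33\right) = -36 + 1 \left(- \frac{1}{15}\right) \left(-33\right) = -36 - - \frac{11}{5} = -36 + \frac{11}{5} = - \frac{169}{5}$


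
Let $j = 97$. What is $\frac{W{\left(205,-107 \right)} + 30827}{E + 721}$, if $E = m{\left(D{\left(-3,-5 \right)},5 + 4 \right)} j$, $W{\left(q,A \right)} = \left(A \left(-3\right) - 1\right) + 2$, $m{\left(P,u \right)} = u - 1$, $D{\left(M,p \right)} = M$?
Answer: $\frac{10383}{499} \approx 20.808$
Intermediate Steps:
$m{\left(P,u \right)} = -1 + u$ ($m{\left(P,u \right)} = u - 1 = -1 + u$)
$W{\left(q,A \right)} = 1 - 3 A$ ($W{\left(q,A \right)} = \left(- 3 A - 1\right) + 2 = \left(-1 - 3 A\right) + 2 = 1 - 3 A$)
$E = 776$ ($E = \left(-1 + \left(5 + 4\right)\right) 97 = \left(-1 + 9\right) 97 = 8 \cdot 97 = 776$)
$\frac{W{\left(205,-107 \right)} + 30827}{E + 721} = \frac{\left(1 - -321\right) + 30827}{776 + 721} = \frac{\left(1 + 321\right) + 30827}{1497} = \left(322 + 30827\right) \frac{1}{1497} = 31149 \cdot \frac{1}{1497} = \frac{10383}{499}$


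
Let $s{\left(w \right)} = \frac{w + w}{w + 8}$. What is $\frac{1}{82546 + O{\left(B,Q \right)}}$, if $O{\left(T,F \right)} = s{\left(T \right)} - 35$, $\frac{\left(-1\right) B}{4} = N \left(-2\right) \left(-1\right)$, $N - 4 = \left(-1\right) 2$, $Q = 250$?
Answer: $\frac{1}{82515} \approx 1.2119 \cdot 10^{-5}$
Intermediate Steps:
$s{\left(w \right)} = \frac{2 w}{8 + w}$
$N = 2$ ($N = 4 - 2 = 2$)
$B = -16$ ($B = - 4 \cdot 2 \left(-2\right) \left(-1\right) = - 4 \left(\left(-4\right) \left(-1\right)\right) = \left(-4\right) 4 = -16$)
$O{\left(T,F \right)} = -35 + \frac{2 T}{8 + T}$ ($O{\left(T,F \right)} = \frac{2 T}{8 + T} - 35 = -35 + \frac{2 T}{8 + T}$)
$\frac{1}{82546 + O{\left(B,Q \right)}} = \frac{1}{82546 + \frac{-280 - -528}{8 - 16}} = \frac{1}{82546 + \frac{-280 + 528}{-8}} = \frac{1}{82546 - 31} = \frac{1}{82515}$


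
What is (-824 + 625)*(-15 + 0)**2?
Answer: -44775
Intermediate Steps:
(-824 + 625)*(-15 + 0)**2 = -199*(-15)**2 = -199*225 = -44775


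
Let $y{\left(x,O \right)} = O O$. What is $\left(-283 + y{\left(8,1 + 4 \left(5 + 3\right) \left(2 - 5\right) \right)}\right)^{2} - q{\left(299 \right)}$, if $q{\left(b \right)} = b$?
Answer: $76422265$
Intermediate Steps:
$y{\left(x,O \right)} = O^{2}$
$\left(-283 + y{\left(8,1 + 4 \left(5 + 3\right) \left(2 - 5\right) \right)}\right)^{2} - q{\left(299 \right)} = \left(-283 + \left(1 + 4 \left(5 + 3\right) \left(2 - 5\right)\right)^{2}\right)^{2} - 299 = \left(-283 + \left(1 + 4 \cdot 8 \left(-3\right)\right)^{2}\right)^{2} - 299 = \left(-283 + \left(1 + 4 \left(-24\right)\right)^{2}\right)^{2} - 299 = \left(-283 + \left(1 - 96\right)^{2}\right)^{2} - 299 = \left(-283 + \left(-95\right)^{2}\right)^{2} - 299 = \left(-283 + 9025\right)^{2} - 299 = 8742^{2} - 299 = 76422564 - 299 = 76422265$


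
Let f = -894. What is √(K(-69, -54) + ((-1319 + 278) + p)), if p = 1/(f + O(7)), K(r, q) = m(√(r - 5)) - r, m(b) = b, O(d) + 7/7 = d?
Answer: √(-191616414 + 197136*I*√74)/444 ≈ 0.13796 + 31.177*I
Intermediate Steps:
O(d) = -1 + d
K(r, q) = √(-5 + r) - r (K(r, q) = √(r - 5) - r = √(-5 + r) - r)
p = -1/888 (p = 1/(-894 + (-1 + 7)) = 1/(-894 + 6) = 1/(-888) = -1/888 ≈ -0.0011261)
√(K(-69, -54) + ((-1319 + 278) + p)) = √((√(-5 - 69) - 1*(-69)) + ((-1319 + 278) - 1/888)) = √((√(-74) + 69) + (-1041 - 1/888)) = √((I*√74 + 69) - 924409/888) = √((69 + I*√74) - 924409/888) = √(-863137/888 + I*√74)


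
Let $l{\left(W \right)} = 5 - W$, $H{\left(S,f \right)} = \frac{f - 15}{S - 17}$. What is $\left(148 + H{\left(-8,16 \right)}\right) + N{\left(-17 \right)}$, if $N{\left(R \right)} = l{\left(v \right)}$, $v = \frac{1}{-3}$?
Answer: $\frac{11497}{75} \approx 153.29$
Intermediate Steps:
$v = - \frac{1}{3} \approx -0.33333$
$H{\left(S,f \right)} = \frac{-15 + f}{-17 + S}$
$N{\left(R \right)} = \frac{16}{3}$ ($N{\left(R \right)} = 5 - - \frac{1}{3} = 5 + \frac{1}{3} = \frac{16}{3}$)
$\left(148 + H{\left(-8,16 \right)}\right) + N{\left(-17 \right)} = \left(148 + \frac{-15 + 16}{-17 - 8}\right) + \frac{16}{3} = \left(148 + \frac{1}{-25} \cdot 1\right) + \frac{16}{3} = \left(148 - \frac{1}{25}\right) + \frac{16}{3} = \frac{3699}{25} + \frac{16}{3} = \frac{11497}{75}$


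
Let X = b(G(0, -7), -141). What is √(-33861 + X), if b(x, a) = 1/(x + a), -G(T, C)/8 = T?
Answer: I*√673190682/141 ≈ 184.01*I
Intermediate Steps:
G(T, C) = -8*T
b(x, a) = 1/(a + x)
X = -1/141 (X = 1/(-141 - 8*0) = 1/(-141 + 0) = 1/(-141) = -1/141 ≈ -0.0070922)
√(-33861 + X) = √(-33861 - 1/141) = √(-4774402/141) = I*√673190682/141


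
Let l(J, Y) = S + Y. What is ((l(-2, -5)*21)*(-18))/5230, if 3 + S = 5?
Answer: 567/2615 ≈ 0.21683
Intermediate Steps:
S = 2 (S = -3 + 5 = 2)
l(J, Y) = 2 + Y
((l(-2, -5)*21)*(-18))/5230 = (((2 - 5)*21)*(-18))/5230 = (-3*21*(-18))*(1/5230) = -63*(-18)*(1/5230) = 1134*(1/5230) = 567/2615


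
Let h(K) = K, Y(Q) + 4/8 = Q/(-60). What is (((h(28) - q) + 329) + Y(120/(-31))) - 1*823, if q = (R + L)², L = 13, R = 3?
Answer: -44791/62 ≈ -722.44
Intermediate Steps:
Y(Q) = -½ - Q/60 (Y(Q) = -½ + Q/(-60) = -½ + Q*(-1/60) = -½ - Q/60)
q = 256 (q = (3 + 13)² = 16² = 256)
(((h(28) - q) + 329) + Y(120/(-31))) - 1*823 = (((28 - 1*256) + 329) + (-½ - 2/(-31))) - 1*823 = (((28 - 256) + 329) + (-½ - 2*(-1)/31)) - 823 = ((-228 + 329) + (-½ - 1/60*(-120/31))) - 823 = (101 + (-½ + 2/31)) - 823 = (101 - 27/62) - 823 = 6235/62 - 823 = -44791/62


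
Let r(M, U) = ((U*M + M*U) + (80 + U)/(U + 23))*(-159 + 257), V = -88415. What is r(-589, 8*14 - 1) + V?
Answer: -864471474/67 ≈ -1.2903e+7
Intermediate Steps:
r(M, U) = 98*(80 + U)/(23 + U) + 196*M*U (r(M, U) = ((M*U + M*U) + (80 + U)/(23 + U))*98 = (2*M*U + (80 + U)/(23 + U))*98 = ((80 + U)/(23 + U) + 2*M*U)*98 = 98*(80 + U)/(23 + U) + 196*M*U)
r(-589, 8*14 - 1) + V = 98*(80 + (8*14 - 1) + 2*(-589)*(8*14 - 1)**2 + 46*(-589)*(8*14 - 1))/(23 + (8*14 - 1)) - 88415 = 98*(80 + (112 - 1) + 2*(-589)*(112 - 1)**2 + 46*(-589)*(112 - 1))/(23 + (112 - 1)) - 88415 = 98*(80 + 111 + 2*(-589)*111**2 + 46*(-589)*111)/(23 + 111) - 88415 = 98*(80 + 111 + 2*(-589)*12321 - 3007434)/134 - 88415 = 98*(1/134)*(80 + 111 - 14514138 - 3007434) - 88415 = 98*(1/134)*(-17521381) - 88415 = -858547669/67 - 88415 = -864471474/67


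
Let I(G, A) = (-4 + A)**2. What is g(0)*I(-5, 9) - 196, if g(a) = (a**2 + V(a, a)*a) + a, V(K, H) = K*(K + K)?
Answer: -196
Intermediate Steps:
V(K, H) = 2*K**2 (V(K, H) = K*(2*K) = 2*K**2)
g(a) = a + a**2 + 2*a**3 (g(a) = (a**2 + (2*a**2)*a) + a = (a**2 + 2*a**3) + a = a + a**2 + 2*a**3)
g(0)*I(-5, 9) - 196 = (0*(1 + 0 + 2*0**2))*(-4 + 9)**2 - 196 = (0*(1 + 0 + 2*0))*5**2 - 196 = (0*(1 + 0 + 0))*25 - 196 = (0*1)*25 - 196 = 0*25 - 196 = 0 - 196 = -196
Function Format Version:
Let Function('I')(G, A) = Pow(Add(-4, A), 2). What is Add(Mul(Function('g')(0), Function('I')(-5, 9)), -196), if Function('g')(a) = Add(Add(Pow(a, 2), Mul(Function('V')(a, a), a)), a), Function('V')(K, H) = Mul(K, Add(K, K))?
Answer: -196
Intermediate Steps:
Function('V')(K, H) = Mul(2, Pow(K, 2)) (Function('V')(K, H) = Mul(K, Mul(2, K)) = Mul(2, Pow(K, 2)))
Function('g')(a) = Add(a, Pow(a, 2), Mul(2, Pow(a, 3))) (Function('g')(a) = Add(Add(Pow(a, 2), Mul(Mul(2, Pow(a, 2)), a)), a) = Add(Add(Pow(a, 2), Mul(2, Pow(a, 3))), a) = Add(a, Pow(a, 2), Mul(2, Pow(a, 3))))
Add(Mul(Function('g')(0), Function('I')(-5, 9)), -196) = Add(Mul(Mul(0, Add(1, 0, Mul(2, Pow(0, 2)))), Pow(Add(-4, 9), 2)), -196) = Add(Mul(Mul(0, Add(1, 0, Mul(2, 0))), Pow(5, 2)), -196) = Add(Mul(Mul(0, Add(1, 0, 0)), 25), -196) = Add(Mul(Mul(0, 1), 25), -196) = Add(Mul(0, 25), -196) = Add(0, -196) = -196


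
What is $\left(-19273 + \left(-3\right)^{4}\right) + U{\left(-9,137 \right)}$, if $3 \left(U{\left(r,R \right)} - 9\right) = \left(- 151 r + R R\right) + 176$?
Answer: $-12415$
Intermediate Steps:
$U{\left(r,R \right)} = \frac{203}{3} - \frac{151 r}{3} + \frac{R^{2}}{3}$ ($U{\left(r,R \right)} = 9 + \frac{\left(- 151 r + R R\right) + 176}{3} = 9 + \frac{\left(- 151 r + R^{2}\right) + 176}{3} = 9 + \frac{\left(R^{2} - 151 r\right) + 176}{3} = 9 + \frac{176 + R^{2} - 151 r}{3} = 9 + \left(\frac{176}{3} - \frac{151 r}{3} + \frac{R^{2}}{3}\right) = \frac{203}{3} - \frac{151 r}{3} + \frac{R^{2}}{3}$)
$\left(-19273 + \left(-3\right)^{4}\right) + U{\left(-9,137 \right)} = \left(-19273 + \left(-3\right)^{4}\right) + \left(\frac{203}{3} - -453 + \frac{137^{2}}{3}\right) = \left(-19273 + 81\right) + \left(\frac{203}{3} + 453 + \frac{1}{3} \cdot 18769\right) = -19192 + \left(\frac{203}{3} + 453 + \frac{18769}{3}\right) = -19192 + 6777 = -12415$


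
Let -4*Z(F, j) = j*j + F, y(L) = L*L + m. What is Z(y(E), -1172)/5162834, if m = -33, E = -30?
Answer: -1374451/20651336 ≈ -0.066555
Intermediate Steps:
y(L) = -33 + L² (y(L) = L*L - 33 = L² - 33 = -33 + L²)
Z(F, j) = -F/4 - j²/4 (Z(F, j) = -(j*j + F)/4 = -(j² + F)/4 = -(F + j²)/4 = -F/4 - j²/4)
Z(y(E), -1172)/5162834 = (-(-33 + (-30)²)/4 - ¼*(-1172)²)/5162834 = (-(-33 + 900)/4 - ¼*1373584)*(1/5162834) = (-¼*867 - 343396)*(1/5162834) = (-867/4 - 343396)*(1/5162834) = -1374451/4*1/5162834 = -1374451/20651336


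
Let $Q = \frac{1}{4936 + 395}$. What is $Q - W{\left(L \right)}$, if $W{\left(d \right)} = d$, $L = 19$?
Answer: $- \frac{101288}{5331} \approx -19.0$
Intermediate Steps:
$Q = \frac{1}{5331} \approx 0.00018758$
$Q - W{\left(L \right)} = \frac{1}{5331} - 19 = - \frac{101288}{5331}$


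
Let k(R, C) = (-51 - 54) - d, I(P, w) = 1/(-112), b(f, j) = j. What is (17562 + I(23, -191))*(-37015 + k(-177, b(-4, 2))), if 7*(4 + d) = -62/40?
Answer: -10220646919087/15680 ≈ -6.5183e+8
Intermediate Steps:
d = -591/140 (d = -4 + (-62/40)/7 = -4 + (-62*1/40)/7 = -4 + (⅐)*(-31/20) = -4 - 31/140 = -591/140 ≈ -4.2214)
I(P, w) = -1/112
k(R, C) = -14109/140 (k(R, C) = (-51 - 54) - 1*(-591/140) = -105 + 591/140 = -14109/140)
(17562 + I(23, -191))*(-37015 + k(-177, b(-4, 2))) = (17562 - 1/112)*(-37015 - 14109/140) = (1966943/112)*(-5196209/140) = -10220646919087/15680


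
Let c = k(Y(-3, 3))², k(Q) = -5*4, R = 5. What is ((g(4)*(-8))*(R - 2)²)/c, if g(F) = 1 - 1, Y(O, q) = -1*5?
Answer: 0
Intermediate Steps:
Y(O, q) = -5
g(F) = 0
k(Q) = -20
c = 400 (c = (-20)² = 400)
((g(4)*(-8))*(R - 2)²)/c = ((0*(-8))*(5 - 2)²)/400 = (0*3²)*(1/400) = (0*9)*(1/400) = 0*(1/400) = 0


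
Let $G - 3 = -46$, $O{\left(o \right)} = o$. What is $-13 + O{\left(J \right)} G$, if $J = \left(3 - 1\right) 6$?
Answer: $-529$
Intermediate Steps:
$J = 12$ ($J = 2 \cdot 6 = 12$)
$G = -43$ ($G = 3 - 46 = -43$)
$-13 + O{\left(J \right)} G = -13 + 12 \left(-43\right) = -13 - 516 = -529$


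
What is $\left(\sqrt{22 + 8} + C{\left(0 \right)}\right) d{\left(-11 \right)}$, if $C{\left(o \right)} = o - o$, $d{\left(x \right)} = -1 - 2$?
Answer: $- 3 \sqrt{30} \approx -16.432$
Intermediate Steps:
$d{\left(x \right)} = -3$
$C{\left(o \right)} = 0$
$\left(\sqrt{22 + 8} + C{\left(0 \right)}\right) d{\left(-11 \right)} = \left(\sqrt{22 + 8} + 0\right) \left(-3\right) = \left(\sqrt{30} + 0\right) \left(-3\right) = \sqrt{30} \left(-3\right) = - 3 \sqrt{30}$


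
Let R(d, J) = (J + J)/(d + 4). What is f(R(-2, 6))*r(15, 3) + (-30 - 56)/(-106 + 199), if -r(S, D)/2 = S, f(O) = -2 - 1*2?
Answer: 11074/93 ≈ 119.08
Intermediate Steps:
R(d, J) = 2*J/(4 + d) (R(d, J) = (2*J)/(4 + d) = 2*J/(4 + d))
f(O) = -4 (f(O) = -2 - 2 = -4)
r(S, D) = -2*S
f(R(-2, 6))*r(15, 3) + (-30 - 56)/(-106 + 199) = -(-8)*15 + (-30 - 56)/(-106 + 199) = -4*(-30) - 86/93 = 120 - 86*1/93 = 120 - 86/93 = 11074/93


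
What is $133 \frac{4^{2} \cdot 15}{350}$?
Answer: $\frac{456}{5} \approx 91.2$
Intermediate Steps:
$133 \frac{4^{2} \cdot 15}{350} = 133 \cdot 16 \cdot 15 \cdot \frac{1}{350} = 133 \cdot 240 \cdot \frac{1}{350} = 133 \cdot \frac{24}{35} = \frac{456}{5}$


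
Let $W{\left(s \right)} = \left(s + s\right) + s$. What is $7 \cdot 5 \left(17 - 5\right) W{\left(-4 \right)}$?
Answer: $-5040$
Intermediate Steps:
$W{\left(s \right)} = 3 s$ ($W{\left(s \right)} = 2 s + s = 3 s$)
$7 \cdot 5 \left(17 - 5\right) W{\left(-4 \right)} = 7 \cdot 5 \left(17 - 5\right) 3 \left(-4\right) = 35 \cdot 12 \left(-12\right) = 420 \left(-12\right) = -5040$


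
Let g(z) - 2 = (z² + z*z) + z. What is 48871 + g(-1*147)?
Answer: 91944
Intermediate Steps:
g(z) = 2 + z + 2*z² (g(z) = 2 + ((z² + z*z) + z) = 2 + ((z² + z²) + z) = 2 + (2*z² + z) = 2 + (z + 2*z²) = 2 + z + 2*z²)
48871 + g(-1*147) = 48871 + (2 - 1*147 + 2*(-1*147)²) = 48871 + (2 - 147 + 2*(-147)²) = 48871 + (2 - 147 + 2*21609) = 48871 + (2 - 147 + 43218) = 48871 + 43073 = 91944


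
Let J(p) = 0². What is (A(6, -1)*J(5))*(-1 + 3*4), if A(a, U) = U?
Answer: 0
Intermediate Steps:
J(p) = 0
(A(6, -1)*J(5))*(-1 + 3*4) = (-1*0)*(-1 + 3*4) = 0*(-1 + 12) = 0*11 = 0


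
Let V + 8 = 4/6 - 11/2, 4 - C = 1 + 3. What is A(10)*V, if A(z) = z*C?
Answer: 0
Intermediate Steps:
C = 0 (C = 4 - (1 + 3) = 4 - 1*4 = 4 - 4 = 0)
V = -77/6 (V = -8 + (4/6 - 11/2) = -8 + (4*(⅙) - 11*½) = -8 + (⅔ - 11/2) = -8 - 29/6 = -77/6 ≈ -12.833)
A(z) = 0 (A(z) = z*0 = 0)
A(10)*V = 0*(-77/6) = 0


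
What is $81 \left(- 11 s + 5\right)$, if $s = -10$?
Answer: $9315$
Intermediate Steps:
$81 \left(- 11 s + 5\right) = 81 \left(\left(-11\right) \left(-10\right) + 5\right) = 81 \left(110 + 5\right) = 81 \cdot 115 = 9315$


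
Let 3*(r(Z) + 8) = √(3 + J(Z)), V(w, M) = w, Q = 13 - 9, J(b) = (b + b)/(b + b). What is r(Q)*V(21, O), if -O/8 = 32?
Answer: -154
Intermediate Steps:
O = -256 (O = -8*32 = -256)
J(b) = 1 (J(b) = (2*b)/((2*b)) = (2*b)*(1/(2*b)) = 1)
Q = 4
r(Z) = -22/3 (r(Z) = -8 + √(3 + 1)/3 = -8 + √4/3 = -8 + (⅓)*2 = -8 + ⅔ = -22/3)
r(Q)*V(21, O) = -22/3*21 = -154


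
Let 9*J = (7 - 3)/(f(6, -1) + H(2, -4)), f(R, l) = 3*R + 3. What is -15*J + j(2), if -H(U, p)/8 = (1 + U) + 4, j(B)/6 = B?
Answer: 256/21 ≈ 12.190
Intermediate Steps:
j(B) = 6*B
f(R, l) = 3 + 3*R
H(U, p) = -40 - 8*U (H(U, p) = -8*((1 + U) + 4) = -8*(5 + U) = -40 - 8*U)
J = -4/315 (J = ((7 - 3)/((3 + 3*6) + (-40 - 8*2)))/9 = (4/((3 + 18) + (-40 - 16)))/9 = (4/(21 - 56))/9 = (4/(-35))/9 = (4*(-1/35))/9 = (⅑)*(-4/35) = -4/315 ≈ -0.012698)
-15*J + j(2) = -15*(-4/315) + 6*2 = 4/21 + 12 = 256/21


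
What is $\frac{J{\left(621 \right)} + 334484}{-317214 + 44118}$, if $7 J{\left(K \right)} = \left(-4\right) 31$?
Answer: $- \frac{292658}{238959} \approx -1.2247$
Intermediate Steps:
$J{\left(K \right)} = - \frac{124}{7}$ ($J{\left(K \right)} = \frac{\left(-4\right) 31}{7} = \frac{1}{7} \left(-124\right) = - \frac{124}{7}$)
$\frac{J{\left(621 \right)} + 334484}{-317214 + 44118} = \frac{- \frac{124}{7} + 334484}{-317214 + 44118} = \frac{2341264}{7 \left(-273096\right)} = \frac{2341264}{7} \left(- \frac{1}{273096}\right) = - \frac{292658}{238959}$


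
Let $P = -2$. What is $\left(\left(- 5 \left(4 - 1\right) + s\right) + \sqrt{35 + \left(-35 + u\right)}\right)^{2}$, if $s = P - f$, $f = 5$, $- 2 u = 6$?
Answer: $\left(22 - i \sqrt{3}\right)^{2} \approx 481.0 - 76.21 i$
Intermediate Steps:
$u = -3$ ($u = \left(- \frac{1}{2}\right) 6 = -3$)
$s = -7$ ($s = -2 - 5 = -7$)
$\left(\left(- 5 \left(4 - 1\right) + s\right) + \sqrt{35 + \left(-35 + u\right)}\right)^{2} = \left(\left(- 5 \left(4 - 1\right) - 7\right) + \sqrt{35 - 38}\right)^{2} = \left(\left(\left(-5\right) 3 - 7\right) + \sqrt{-3}\right)^{2} = \left(\left(-15 - 7\right) + i \sqrt{3}\right)^{2} = \left(-22 + i \sqrt{3}\right)^{2}$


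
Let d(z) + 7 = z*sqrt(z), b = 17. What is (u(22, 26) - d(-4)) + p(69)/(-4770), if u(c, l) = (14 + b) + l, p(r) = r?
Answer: 101737/1590 + 8*I ≈ 63.986 + 8.0*I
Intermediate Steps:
u(c, l) = 31 + l (u(c, l) = (14 + 17) + l = 31 + l)
d(z) = -7 + z**(3/2) (d(z) = -7 + z*sqrt(z) = -7 + z**(3/2))
(u(22, 26) - d(-4)) + p(69)/(-4770) = ((31 + 26) - (-7 + (-4)**(3/2))) + 69/(-4770) = (57 - (-7 - 8*I)) + 69*(-1/4770) = (57 + (7 + 8*I)) - 23/1590 = (64 + 8*I) - 23/1590 = 101737/1590 + 8*I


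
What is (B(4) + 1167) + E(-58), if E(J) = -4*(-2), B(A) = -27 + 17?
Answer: 1165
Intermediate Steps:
B(A) = -10
E(J) = 8
(B(4) + 1167) + E(-58) = (-10 + 1167) + 8 = 1157 + 8 = 1165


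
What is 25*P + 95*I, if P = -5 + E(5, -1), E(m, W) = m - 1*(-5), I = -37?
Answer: -3390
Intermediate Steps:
E(m, W) = 5 + m (E(m, W) = m + 5 = 5 + m)
P = 5 (P = -5 + (5 + 5) = -5 + 10 = 5)
25*P + 95*I = 25*5 + 95*(-37) = 125 - 3515 = -3390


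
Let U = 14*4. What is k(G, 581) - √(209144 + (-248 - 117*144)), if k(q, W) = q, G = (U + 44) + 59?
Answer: 159 - 4*√12003 ≈ -279.23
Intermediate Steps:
U = 56
G = 159 (G = (56 + 44) + 59 = 100 + 59 = 159)
k(G, 581) - √(209144 + (-248 - 117*144)) = 159 - √(209144 + (-248 - 117*144)) = 159 - √(209144 + (-248 - 16848)) = 159 - √(209144 - 17096) = 159 - √192048 = 159 - 4*√12003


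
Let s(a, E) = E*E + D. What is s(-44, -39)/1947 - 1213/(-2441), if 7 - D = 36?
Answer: 6003683/4752627 ≈ 1.2632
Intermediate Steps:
D = -29 (D = 7 - 1*36 = 7 - 36 = -29)
s(a, E) = -29 + E**2 (s(a, E) = E*E - 29 = E**2 - 29 = -29 + E**2)
s(-44, -39)/1947 - 1213/(-2441) = (-29 + (-39)**2)/1947 - 1213/(-2441) = (-29 + 1521)*(1/1947) - 1213*(-1/2441) = 1492*(1/1947) + 1213/2441 = 1492/1947 + 1213/2441 = 6003683/4752627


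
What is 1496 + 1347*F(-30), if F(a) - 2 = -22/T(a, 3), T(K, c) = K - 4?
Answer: 86047/17 ≈ 5061.6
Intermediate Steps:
T(K, c) = -4 + K
F(a) = 2 - 22/(-4 + a)
1496 + 1347*F(-30) = 1496 + 1347*(2*(-15 - 30)/(-4 - 30)) = 1496 + 1347*(2*(-45)/(-34)) = 1496 + 1347*(2*(-1/34)*(-45)) = 1496 + 1347*(45/17) = 1496 + 60615/17 = 86047/17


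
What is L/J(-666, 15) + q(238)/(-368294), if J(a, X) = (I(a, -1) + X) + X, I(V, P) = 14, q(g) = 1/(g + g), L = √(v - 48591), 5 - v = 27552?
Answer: -1/175307944 + I*√76138/44 ≈ -5.7043e-9 + 6.2712*I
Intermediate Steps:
v = -27547 (v = 5 - 1*27552 = 5 - 27552 = -27547)
L = I*√76138 (L = √(-27547 - 48591) = √(-76138) = I*√76138 ≈ 275.93*I)
q(g) = 1/(2*g)
J(a, X) = 14 + 2*X (J(a, X) = (14 + X) + X = 14 + 2*X)
L/J(-666, 15) + q(238)/(-368294) = (I*√76138)/(14 + 2*15) + ((½)/238)/(-368294) = (I*√76138)/(14 + 30) + ((½)*(1/238))*(-1/368294) = (I*√76138)/44 + (1/476)*(-1/368294) = (I*√76138)*(1/44) - 1/175307944 = I*√76138/44 - 1/175307944 = -1/175307944 + I*√76138/44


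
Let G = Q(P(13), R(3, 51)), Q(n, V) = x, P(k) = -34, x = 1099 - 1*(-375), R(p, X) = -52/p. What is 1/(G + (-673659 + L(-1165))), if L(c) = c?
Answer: -1/673350 ≈ -1.4851e-6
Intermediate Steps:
x = 1474 (x = 1099 + 375 = 1474)
Q(n, V) = 1474
G = 1474
1/(G + (-673659 + L(-1165))) = 1/(1474 + (-673659 - 1165)) = 1/(1474 - 674824) = 1/(-673350) = -1/673350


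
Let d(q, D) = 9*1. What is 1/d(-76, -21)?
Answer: ⅑ ≈ 0.11111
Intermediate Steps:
d(q, D) = 9
1/d(-76, -21) = 1/9 = ⅑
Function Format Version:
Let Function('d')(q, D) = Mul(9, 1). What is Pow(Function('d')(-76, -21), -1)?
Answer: Rational(1, 9) ≈ 0.11111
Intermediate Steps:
Function('d')(q, D) = 9
Pow(Function('d')(-76, -21), -1) = Pow(9, -1) = Rational(1, 9)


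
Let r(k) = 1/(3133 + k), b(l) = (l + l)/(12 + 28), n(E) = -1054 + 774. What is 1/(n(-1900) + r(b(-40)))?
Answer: -3131/876679 ≈ -0.0035714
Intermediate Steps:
n(E) = -280
b(l) = l/20 (b(l) = (2*l)/40 = (2*l)*(1/40) = l/20)
1/(n(-1900) + r(b(-40))) = 1/(-280 + 1/(3133 + (1/20)*(-40))) = 1/(-280 + 1/(3133 - 2)) = 1/(-280 + 1/3131) = 1/(-876679/3131) = -3131/876679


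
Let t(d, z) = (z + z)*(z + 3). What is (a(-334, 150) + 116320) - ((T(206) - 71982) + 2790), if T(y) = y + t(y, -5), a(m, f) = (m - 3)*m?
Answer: 297844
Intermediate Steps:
t(d, z) = 2*z*(3 + z) (t(d, z) = (2*z)*(3 + z) = 2*z*(3 + z))
a(m, f) = m*(-3 + m) (a(m, f) = (-3 + m)*m = m*(-3 + m))
T(y) = 20 + y (T(y) = y + 2*(-5)*(3 - 5) = y + 2*(-5)*(-2) = y + 20 = 20 + y)
(a(-334, 150) + 116320) - ((T(206) - 71982) + 2790) = (-334*(-3 - 334) + 116320) - (((20 + 206) - 71982) + 2790) = (-334*(-337) + 116320) - ((226 - 71982) + 2790) = (112558 + 116320) - (-71756 + 2790) = 228878 - 1*(-68966) = 228878 + 68966 = 297844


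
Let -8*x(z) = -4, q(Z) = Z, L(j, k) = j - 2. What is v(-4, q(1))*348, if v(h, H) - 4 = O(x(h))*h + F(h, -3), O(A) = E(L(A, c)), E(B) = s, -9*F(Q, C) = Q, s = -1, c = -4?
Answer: 8816/3 ≈ 2938.7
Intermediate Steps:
L(j, k) = -2 + j
F(Q, C) = -Q/9
E(B) = -1
x(z) = ½ (x(z) = -⅛*(-4) = ½)
O(A) = -1
v(h, H) = 4 - 10*h/9 (v(h, H) = 4 + (-h - h/9) = 4 - 10*h/9)
v(-4, q(1))*348 = (4 - 10/9*(-4))*348 = (4 + 40/9)*348 = (76/9)*348 = 8816/3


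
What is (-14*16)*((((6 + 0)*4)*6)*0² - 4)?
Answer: 896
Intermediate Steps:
(-14*16)*((((6 + 0)*4)*6)*0² - 4) = -224*(((6*4)*6)*0 - 4) = -224*((24*6)*0 - 4) = -224*(144*0 - 4) = -224*(0 - 4) = -224*(-4) = 896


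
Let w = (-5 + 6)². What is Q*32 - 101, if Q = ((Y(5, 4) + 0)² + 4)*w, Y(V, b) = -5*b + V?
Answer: 7227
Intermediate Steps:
Y(V, b) = V - 5*b
w = 1 (w = 1² = 1)
Q = 229 (Q = (((5 - 5*4) + 0)² + 4)*1 = (((5 - 20) + 0)² + 4)*1 = ((-15 + 0)² + 4)*1 = ((-15)² + 4)*1 = (225 + 4)*1 = 229*1 = 229)
Q*32 - 101 = 229*32 - 101 = 7328 - 101 = 7227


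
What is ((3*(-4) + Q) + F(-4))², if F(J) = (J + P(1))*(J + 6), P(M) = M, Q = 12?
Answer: 36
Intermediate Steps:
F(J) = (1 + J)*(6 + J) (F(J) = (J + 1)*(J + 6) = (1 + J)*(6 + J))
((3*(-4) + Q) + F(-4))² = ((3*(-4) + 12) + (6 + (-4)² + 7*(-4)))² = ((-12 + 12) + (6 + 16 - 28))² = (0 - 6)² = (-6)² = 36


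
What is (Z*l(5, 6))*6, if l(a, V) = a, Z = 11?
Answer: 330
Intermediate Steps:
(Z*l(5, 6))*6 = (11*5)*6 = 55*6 = 330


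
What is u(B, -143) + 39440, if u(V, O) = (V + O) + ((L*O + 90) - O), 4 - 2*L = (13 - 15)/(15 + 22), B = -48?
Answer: 1450109/37 ≈ 39192.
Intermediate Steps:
L = 75/37 (L = 2 - (13 - 15)/(2*(15 + 22)) = 2 - (-1)/37 = 2 - ½*(-2/37) = 2 + 1/37 = 75/37 ≈ 2.0270)
u(V, O) = 90 + V + 75*O/37 (u(V, O) = (V + O) + ((75*O/37 + 90) - O) = (O + V) + ((90 + 75*O/37) - O) = (O + V) + (90 + 38*O/37) = 90 + V + 75*O/37)
u(B, -143) + 39440 = (90 - 48 + (75/37)*(-143)) + 39440 = (90 - 48 - 10725/37) + 39440 = -9171/37 + 39440 = 1450109/37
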